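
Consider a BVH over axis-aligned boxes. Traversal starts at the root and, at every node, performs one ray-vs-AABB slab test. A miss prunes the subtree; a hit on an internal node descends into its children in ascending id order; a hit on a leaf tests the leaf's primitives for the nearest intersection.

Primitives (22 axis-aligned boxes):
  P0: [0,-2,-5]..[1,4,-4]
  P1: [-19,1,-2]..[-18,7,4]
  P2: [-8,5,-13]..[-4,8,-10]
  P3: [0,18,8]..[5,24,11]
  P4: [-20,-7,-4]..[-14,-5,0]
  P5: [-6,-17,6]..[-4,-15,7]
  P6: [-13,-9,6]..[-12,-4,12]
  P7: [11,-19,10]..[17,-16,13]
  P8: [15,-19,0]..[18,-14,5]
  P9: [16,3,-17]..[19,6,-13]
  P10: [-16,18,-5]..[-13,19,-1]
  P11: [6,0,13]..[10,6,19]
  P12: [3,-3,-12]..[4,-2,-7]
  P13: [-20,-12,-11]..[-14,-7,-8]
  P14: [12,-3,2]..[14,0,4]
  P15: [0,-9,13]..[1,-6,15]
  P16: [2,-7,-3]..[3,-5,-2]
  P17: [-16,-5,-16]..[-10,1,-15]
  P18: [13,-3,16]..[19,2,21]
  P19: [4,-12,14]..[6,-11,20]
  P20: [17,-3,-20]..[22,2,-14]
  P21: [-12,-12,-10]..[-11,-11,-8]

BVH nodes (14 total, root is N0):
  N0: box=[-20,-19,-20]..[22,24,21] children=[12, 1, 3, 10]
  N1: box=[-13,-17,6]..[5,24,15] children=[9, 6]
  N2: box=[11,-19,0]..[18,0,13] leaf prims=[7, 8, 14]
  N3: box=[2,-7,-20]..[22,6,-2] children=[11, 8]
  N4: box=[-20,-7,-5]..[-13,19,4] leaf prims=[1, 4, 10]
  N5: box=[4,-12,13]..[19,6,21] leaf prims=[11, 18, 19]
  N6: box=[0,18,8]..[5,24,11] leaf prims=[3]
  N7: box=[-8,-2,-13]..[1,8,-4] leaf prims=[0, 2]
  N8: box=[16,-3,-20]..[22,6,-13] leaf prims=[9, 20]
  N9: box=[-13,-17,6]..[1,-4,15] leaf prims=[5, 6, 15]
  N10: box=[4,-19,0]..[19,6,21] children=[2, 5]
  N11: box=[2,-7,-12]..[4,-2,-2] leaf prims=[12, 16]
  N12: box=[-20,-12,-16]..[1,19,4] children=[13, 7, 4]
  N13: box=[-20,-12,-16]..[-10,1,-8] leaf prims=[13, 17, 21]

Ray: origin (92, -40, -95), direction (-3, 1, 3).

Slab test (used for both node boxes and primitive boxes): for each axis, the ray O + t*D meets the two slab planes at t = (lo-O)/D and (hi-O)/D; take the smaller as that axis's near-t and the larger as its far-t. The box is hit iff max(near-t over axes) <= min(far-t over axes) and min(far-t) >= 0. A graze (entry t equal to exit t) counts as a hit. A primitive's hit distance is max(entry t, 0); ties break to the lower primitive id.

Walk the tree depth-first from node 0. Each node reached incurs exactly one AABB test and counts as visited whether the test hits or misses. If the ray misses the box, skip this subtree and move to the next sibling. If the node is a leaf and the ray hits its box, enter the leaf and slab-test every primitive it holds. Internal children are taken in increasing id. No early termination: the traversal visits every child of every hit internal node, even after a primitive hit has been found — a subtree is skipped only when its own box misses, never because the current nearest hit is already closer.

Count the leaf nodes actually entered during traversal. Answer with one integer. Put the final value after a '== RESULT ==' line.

Trace the traversal:
N0 x:[70/3,112/3] y:[21,64] z:[25,116/3] -> hit [25,112/3], descend [1, 3, 10, 12]
  N1 x:[29,35] y:[23,64] z:[101/3,110/3] -> hit [101/3,35], descend [6, 9]
    N6 x:[29,92/3] y:[58,64] z:[103/3,106/3] -> miss, prune
    N9 x:[91/3,35] y:[23,36] z:[101/3,110/3] -> hit [101/3,35] leaf, test {P5(miss), P6@t=104/3, P15(miss)}
  N3 x:[70/3,30] y:[33,46] z:[25,31] -> miss, prune
  N10 x:[73/3,88/3] y:[21,46] z:[95/3,116/3] -> miss, prune
  N12 x:[91/3,112/3] y:[28,59] z:[79/3,33] -> hit [91/3,33], descend [4, 7, 13]
    N4 x:[35,112/3] y:[33,59] z:[30,33] -> miss, prune
    N7 x:[91/3,100/3] y:[38,48] z:[82/3,91/3] -> miss, prune
    N13 x:[34,112/3] y:[28,41] z:[79/3,29] -> miss, prune

10 AABB tests over nodes [0, 1, 6, 9, 3, 10, 12, 4, 7, 13]; 1 leaf entered; closest P6.

== RESULT ==
1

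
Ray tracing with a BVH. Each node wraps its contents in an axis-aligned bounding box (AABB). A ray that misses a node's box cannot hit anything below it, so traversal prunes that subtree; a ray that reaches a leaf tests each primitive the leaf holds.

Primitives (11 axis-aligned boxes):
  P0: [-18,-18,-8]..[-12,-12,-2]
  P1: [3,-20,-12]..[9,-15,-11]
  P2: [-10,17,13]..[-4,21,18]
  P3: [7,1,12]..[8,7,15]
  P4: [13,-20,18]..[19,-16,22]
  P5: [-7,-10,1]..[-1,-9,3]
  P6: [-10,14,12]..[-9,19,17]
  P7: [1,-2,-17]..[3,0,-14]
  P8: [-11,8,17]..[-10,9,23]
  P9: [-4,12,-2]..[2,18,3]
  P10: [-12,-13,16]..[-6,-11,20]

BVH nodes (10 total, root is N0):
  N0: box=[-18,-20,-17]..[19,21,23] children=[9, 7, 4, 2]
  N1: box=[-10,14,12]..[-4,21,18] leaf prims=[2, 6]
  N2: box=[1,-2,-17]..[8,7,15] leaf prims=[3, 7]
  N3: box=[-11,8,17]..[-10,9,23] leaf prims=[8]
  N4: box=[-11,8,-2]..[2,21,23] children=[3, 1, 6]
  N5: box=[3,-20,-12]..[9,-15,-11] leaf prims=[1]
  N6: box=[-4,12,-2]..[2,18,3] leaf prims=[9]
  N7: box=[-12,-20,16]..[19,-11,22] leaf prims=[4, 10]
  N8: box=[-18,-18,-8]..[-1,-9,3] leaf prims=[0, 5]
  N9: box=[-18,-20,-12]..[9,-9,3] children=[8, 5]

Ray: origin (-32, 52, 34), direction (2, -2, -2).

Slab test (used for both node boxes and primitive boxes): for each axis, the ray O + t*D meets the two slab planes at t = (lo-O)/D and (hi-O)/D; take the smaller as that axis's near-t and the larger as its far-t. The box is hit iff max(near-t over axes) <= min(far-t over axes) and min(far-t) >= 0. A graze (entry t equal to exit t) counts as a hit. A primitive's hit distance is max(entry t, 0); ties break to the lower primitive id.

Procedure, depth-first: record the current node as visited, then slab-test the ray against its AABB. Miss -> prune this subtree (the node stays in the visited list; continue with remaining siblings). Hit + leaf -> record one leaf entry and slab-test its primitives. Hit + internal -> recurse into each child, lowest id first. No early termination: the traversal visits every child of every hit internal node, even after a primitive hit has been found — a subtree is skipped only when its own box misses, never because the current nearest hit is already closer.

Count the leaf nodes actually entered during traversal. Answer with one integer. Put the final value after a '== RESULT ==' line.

Trace the traversal:
N0 x:[7,51/2] y:[31/2,36] z:[11/2,51/2] -> hit [31/2,51/2], descend [2, 4, 7, 9]
  N2 x:[33/2,20] y:[45/2,27] z:[19/2,51/2] -> miss, prune
  N4 x:[21/2,17] y:[31/2,22] z:[11/2,18] -> hit [31/2,17], descend [1, 3, 6]
    N1 x:[11,14] y:[31/2,19] z:[8,11] -> miss, prune
    N3 x:[21/2,11] y:[43/2,22] z:[11/2,17/2] -> miss, prune
    N6 x:[14,17] y:[17,20] z:[31/2,18] -> hit [17,17] leaf, test {P9@t=17}
  N7 x:[10,51/2] y:[63/2,36] z:[6,9] -> miss, prune
  N9 x:[7,41/2] y:[61/2,36] z:[31/2,23] -> miss, prune

Visited [0, 2, 4, 1, 3, 6, 7, 9]. Tests: 8 box, 1 leaf. Nearest: P9.

== RESULT ==
1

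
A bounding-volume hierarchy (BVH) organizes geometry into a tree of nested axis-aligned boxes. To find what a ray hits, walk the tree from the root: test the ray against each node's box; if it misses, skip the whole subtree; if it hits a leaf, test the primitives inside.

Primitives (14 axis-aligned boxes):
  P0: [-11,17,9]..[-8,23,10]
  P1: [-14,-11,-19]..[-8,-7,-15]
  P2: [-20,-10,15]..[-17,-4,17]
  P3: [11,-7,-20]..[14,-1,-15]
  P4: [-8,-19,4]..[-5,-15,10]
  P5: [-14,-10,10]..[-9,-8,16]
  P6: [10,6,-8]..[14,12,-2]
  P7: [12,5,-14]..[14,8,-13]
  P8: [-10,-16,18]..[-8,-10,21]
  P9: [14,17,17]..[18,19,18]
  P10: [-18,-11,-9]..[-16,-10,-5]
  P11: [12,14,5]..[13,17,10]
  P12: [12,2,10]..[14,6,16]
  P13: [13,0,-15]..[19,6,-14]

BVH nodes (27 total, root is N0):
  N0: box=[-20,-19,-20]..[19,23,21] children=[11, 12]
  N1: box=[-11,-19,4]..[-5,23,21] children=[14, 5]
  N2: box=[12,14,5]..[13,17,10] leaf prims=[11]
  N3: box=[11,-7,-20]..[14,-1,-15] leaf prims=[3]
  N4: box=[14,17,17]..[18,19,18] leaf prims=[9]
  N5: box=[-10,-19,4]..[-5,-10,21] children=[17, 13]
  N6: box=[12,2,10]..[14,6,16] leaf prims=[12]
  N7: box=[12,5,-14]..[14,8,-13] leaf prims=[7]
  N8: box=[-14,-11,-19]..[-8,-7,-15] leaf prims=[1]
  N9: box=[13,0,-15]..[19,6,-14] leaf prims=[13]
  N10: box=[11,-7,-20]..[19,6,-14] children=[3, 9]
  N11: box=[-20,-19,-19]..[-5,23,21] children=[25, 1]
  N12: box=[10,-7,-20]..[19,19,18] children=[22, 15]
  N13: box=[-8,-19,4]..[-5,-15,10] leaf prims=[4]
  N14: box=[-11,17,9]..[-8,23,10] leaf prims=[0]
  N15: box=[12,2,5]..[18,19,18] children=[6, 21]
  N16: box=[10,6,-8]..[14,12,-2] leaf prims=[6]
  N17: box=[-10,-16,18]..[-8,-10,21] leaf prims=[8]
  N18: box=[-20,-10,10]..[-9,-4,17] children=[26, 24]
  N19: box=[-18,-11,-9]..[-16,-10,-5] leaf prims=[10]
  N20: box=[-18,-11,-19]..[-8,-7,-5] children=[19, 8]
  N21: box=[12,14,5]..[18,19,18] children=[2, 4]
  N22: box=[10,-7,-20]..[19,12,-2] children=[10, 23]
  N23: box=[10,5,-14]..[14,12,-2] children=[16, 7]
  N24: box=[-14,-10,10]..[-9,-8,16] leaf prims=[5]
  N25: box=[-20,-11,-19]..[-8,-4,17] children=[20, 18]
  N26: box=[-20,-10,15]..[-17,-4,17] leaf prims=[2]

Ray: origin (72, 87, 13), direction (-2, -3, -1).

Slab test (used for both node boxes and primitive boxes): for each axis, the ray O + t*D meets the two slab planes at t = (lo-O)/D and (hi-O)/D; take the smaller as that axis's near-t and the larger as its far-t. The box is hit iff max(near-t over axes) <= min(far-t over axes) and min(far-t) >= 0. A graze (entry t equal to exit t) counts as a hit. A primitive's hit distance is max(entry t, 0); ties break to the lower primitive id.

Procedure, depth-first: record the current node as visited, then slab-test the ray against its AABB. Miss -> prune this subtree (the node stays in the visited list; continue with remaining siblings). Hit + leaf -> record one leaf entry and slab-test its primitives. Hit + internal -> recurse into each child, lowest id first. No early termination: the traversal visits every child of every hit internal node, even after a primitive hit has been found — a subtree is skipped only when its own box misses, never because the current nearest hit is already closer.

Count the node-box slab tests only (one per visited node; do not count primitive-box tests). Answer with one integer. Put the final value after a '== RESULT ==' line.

Traverse from the root:
N0 x:[53/2,46] y:[64/3,106/3] z:[-8,33] -> hit [53/2,33], descend [11, 12]
  N11 x:[77/2,46] y:[64/3,106/3] z:[-8,32] -> miss, prune
  N12 x:[53/2,31] y:[68/3,94/3] z:[-5,33] -> hit [53/2,31], descend [15, 22]
    N15 x:[27,30] y:[68/3,85/3] z:[-5,8] -> miss, prune
    N22 x:[53/2,31] y:[25,94/3] z:[15,33] -> hit [53/2,31], descend [10, 23]
      N10 x:[53/2,61/2] y:[27,94/3] z:[27,33] -> hit [27,61/2], descend [3, 9]
        N3 x:[29,61/2] y:[88/3,94/3] z:[28,33] -> hit [88/3,61/2] leaf, test {P3@t=88/3}
        N9 x:[53/2,59/2] y:[27,29] z:[27,28] -> hit [27,28] leaf, test {P13@t=27}
      N23 x:[29,31] y:[25,82/3] z:[15,27] -> miss, prune

Visited [0, 11, 12, 15, 22, 10, 3, 9, 23]. Tests: 9 box, 2 leaf. Nearest: P13.

== RESULT ==
9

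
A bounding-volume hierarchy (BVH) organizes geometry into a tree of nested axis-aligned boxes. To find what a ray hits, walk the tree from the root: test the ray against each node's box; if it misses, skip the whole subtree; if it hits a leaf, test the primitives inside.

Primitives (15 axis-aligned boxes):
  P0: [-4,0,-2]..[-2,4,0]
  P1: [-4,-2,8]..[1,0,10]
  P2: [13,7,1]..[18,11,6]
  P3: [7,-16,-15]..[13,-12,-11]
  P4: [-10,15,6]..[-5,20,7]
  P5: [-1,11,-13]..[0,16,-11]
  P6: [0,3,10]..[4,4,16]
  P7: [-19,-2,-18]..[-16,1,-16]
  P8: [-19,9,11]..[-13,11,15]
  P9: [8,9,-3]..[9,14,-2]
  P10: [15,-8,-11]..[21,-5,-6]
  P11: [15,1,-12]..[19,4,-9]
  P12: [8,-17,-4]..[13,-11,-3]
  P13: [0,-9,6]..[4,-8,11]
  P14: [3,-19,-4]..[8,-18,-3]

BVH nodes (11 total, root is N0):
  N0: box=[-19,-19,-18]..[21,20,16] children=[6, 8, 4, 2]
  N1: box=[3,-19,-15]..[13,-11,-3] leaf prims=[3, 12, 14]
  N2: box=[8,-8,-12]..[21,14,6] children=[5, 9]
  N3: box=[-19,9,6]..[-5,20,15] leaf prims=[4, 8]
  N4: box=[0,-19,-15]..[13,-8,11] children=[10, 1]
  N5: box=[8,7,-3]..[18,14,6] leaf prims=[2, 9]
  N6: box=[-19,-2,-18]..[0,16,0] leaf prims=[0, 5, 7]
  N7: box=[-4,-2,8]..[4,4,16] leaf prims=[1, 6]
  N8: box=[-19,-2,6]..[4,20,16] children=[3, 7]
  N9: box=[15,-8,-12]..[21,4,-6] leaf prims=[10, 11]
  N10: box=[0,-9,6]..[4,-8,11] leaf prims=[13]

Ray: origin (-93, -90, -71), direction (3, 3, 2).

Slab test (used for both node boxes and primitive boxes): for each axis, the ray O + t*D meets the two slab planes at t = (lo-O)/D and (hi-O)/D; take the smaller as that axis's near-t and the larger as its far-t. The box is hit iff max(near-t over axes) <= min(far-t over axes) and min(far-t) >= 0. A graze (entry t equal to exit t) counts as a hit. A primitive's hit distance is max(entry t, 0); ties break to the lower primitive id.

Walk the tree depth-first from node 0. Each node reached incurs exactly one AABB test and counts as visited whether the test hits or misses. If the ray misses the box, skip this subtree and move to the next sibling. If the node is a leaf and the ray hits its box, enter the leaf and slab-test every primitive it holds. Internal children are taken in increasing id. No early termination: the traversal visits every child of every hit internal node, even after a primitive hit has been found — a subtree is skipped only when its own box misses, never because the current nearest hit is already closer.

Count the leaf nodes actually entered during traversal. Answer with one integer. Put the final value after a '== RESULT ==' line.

Walk:
N0 x:[74/3,38] y:[71/3,110/3] z:[53/2,87/2] -> hit [53/2,110/3], descend [2, 4, 6, 8]
  N2 x:[101/3,38] y:[82/3,104/3] z:[59/2,77/2] -> hit [101/3,104/3], descend [5, 9]
    N5 x:[101/3,37] y:[97/3,104/3] z:[34,77/2] -> hit [34,104/3] leaf, test {P2(miss), P9@t=34}
    N9 x:[36,38] y:[82/3,94/3] z:[59/2,65/2] -> miss, prune
  N4 x:[31,106/3] y:[71/3,82/3] z:[28,41] -> miss, prune
  N6 x:[74/3,31] y:[88/3,106/3] z:[53/2,71/2] -> hit [88/3,31] leaf, test {P0(miss), P5(miss), P7(miss)}
  N8 x:[74/3,97/3] y:[88/3,110/3] z:[77/2,87/2] -> miss, prune

order=[0, 2, 5, 9, 4, 6, 8]  |boxes|=7  |leaves|=2  hit=P9

== RESULT ==
2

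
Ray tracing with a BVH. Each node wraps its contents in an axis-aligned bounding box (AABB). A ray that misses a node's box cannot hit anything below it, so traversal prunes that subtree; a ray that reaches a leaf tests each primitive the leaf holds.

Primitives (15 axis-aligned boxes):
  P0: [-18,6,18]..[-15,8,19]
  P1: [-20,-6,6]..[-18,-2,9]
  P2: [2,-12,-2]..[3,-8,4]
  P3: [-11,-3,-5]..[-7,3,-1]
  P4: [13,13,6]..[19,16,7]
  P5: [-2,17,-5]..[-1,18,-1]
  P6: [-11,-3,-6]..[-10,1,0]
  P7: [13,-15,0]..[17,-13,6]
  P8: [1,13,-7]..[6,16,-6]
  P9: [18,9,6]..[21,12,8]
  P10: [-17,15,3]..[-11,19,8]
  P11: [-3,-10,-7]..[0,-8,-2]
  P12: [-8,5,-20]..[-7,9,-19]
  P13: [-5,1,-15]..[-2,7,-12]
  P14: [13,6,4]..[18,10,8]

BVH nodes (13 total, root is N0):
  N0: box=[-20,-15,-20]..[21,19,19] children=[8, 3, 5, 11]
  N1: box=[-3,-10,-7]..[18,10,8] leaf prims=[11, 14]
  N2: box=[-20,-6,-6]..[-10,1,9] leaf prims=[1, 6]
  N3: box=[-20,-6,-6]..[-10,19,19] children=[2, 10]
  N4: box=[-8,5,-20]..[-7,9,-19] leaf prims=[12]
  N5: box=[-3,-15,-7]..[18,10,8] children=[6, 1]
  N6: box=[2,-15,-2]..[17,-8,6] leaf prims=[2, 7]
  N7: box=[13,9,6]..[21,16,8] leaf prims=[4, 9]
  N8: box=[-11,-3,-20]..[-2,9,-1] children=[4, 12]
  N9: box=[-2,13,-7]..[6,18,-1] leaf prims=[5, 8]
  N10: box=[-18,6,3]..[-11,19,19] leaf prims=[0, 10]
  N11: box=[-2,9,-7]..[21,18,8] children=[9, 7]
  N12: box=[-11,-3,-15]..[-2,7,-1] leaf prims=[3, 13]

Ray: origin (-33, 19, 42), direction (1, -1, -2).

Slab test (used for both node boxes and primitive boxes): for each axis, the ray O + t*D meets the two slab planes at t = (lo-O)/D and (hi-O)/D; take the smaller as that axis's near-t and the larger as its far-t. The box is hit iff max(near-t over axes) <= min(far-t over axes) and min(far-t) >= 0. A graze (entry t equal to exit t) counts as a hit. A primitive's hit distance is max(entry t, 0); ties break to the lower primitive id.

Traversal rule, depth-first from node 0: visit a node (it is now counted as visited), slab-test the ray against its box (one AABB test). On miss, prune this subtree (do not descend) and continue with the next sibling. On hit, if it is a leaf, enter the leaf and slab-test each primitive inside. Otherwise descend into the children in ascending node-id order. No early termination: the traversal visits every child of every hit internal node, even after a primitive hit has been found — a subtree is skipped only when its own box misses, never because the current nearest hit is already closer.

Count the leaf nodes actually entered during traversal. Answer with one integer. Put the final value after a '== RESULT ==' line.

Trace the traversal:
N0 x:[13,54] y:[0,34] z:[23/2,31] -> hit [13,31], descend [3, 5, 8, 11]
  N3 x:[13,23] y:[0,25] z:[23/2,24] -> hit [13,23], descend [2, 10]
    N2 x:[13,23] y:[18,25] z:[33/2,24] -> hit [18,23] leaf, test {P1(miss), P6@t=22}
    N10 x:[15,22] y:[0,13] z:[23/2,39/2] -> miss, prune
  N5 x:[30,51] y:[9,34] z:[17,49/2] -> miss, prune
  N8 x:[22,31] y:[10,22] z:[43/2,31] -> hit [22,22], descend [4, 12]
    N4 x:[25,26] y:[10,14] z:[61/2,31] -> miss, prune
    N12 x:[22,31] y:[12,22] z:[43/2,57/2] -> hit [22,22] leaf, test {P3@t=22, P13(miss)}
  N11 x:[31,54] y:[1,10] z:[17,49/2] -> miss, prune

Summary -> nodes [0, 3, 2, 10, 5, 8, 4, 12, 11]; box-tests=9; leaf-entries=2; first=P3

== RESULT ==
2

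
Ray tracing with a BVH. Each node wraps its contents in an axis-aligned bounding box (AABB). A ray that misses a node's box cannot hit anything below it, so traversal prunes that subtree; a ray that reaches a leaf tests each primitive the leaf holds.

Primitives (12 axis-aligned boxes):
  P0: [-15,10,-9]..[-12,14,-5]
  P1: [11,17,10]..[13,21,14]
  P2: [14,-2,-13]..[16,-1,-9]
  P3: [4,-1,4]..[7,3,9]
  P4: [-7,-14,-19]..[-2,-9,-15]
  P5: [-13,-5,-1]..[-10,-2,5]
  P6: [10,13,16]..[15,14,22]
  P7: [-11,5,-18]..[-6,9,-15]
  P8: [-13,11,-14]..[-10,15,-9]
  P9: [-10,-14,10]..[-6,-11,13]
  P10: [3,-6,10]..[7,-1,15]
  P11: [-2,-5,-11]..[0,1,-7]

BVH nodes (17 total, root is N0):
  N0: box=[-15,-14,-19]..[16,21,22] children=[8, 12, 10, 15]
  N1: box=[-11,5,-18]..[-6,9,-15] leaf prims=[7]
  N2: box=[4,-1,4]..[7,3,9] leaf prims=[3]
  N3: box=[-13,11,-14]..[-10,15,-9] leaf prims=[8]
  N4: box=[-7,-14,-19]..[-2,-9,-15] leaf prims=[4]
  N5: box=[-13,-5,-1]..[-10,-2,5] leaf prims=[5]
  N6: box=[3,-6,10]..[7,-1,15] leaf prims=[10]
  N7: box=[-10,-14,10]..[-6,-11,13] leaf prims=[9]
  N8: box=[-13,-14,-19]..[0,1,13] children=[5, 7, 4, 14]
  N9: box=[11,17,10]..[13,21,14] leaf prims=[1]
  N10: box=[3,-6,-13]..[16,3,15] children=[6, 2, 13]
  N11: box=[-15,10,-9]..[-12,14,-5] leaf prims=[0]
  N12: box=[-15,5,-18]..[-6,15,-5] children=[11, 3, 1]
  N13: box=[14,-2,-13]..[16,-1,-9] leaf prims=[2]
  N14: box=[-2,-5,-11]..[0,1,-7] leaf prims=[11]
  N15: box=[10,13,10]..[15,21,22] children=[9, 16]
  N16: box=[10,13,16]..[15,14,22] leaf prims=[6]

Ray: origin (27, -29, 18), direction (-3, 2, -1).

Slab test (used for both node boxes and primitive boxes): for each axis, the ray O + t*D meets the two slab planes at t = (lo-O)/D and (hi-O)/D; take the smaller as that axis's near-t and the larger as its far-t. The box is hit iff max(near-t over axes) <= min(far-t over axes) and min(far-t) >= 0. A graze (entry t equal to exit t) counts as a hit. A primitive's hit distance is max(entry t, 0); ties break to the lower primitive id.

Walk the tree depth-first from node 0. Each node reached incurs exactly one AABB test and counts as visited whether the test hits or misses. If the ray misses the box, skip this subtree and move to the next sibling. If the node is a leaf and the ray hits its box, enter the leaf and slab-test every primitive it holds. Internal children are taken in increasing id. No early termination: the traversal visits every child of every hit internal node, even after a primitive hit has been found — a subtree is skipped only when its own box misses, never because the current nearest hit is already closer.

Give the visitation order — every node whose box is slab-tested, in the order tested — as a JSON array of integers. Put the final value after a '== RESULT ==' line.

Trace the traversal:
N0 x:[11/3,14] y:[15/2,25] z:[-4,37] -> hit [15/2,14], descend [8, 10, 12, 15]
  N8 x:[9,40/3] y:[15/2,15] z:[5,37] -> hit [9,40/3], descend [4, 5, 7, 14]
    N4 x:[29/3,34/3] y:[15/2,10] z:[33,37] -> miss, prune
    N5 x:[37/3,40/3] y:[12,27/2] z:[13,19] -> hit [13,40/3] leaf, test {P5@t=13}
    N7 x:[11,37/3] y:[15/2,9] z:[5,8] -> miss, prune
    N14 x:[9,29/3] y:[12,15] z:[25,29] -> miss, prune
  N10 x:[11/3,8] y:[23/2,16] z:[3,31] -> miss, prune
  N12 x:[11,14] y:[17,22] z:[23,36] -> miss, prune
  N15 x:[4,17/3] y:[21,25] z:[-4,8] -> miss, prune

Summary -> nodes [0, 8, 4, 5, 7, 14, 10, 12, 15]; box-tests=9; leaf-entries=1; first=P5

== RESULT ==
[0, 8, 4, 5, 7, 14, 10, 12, 15]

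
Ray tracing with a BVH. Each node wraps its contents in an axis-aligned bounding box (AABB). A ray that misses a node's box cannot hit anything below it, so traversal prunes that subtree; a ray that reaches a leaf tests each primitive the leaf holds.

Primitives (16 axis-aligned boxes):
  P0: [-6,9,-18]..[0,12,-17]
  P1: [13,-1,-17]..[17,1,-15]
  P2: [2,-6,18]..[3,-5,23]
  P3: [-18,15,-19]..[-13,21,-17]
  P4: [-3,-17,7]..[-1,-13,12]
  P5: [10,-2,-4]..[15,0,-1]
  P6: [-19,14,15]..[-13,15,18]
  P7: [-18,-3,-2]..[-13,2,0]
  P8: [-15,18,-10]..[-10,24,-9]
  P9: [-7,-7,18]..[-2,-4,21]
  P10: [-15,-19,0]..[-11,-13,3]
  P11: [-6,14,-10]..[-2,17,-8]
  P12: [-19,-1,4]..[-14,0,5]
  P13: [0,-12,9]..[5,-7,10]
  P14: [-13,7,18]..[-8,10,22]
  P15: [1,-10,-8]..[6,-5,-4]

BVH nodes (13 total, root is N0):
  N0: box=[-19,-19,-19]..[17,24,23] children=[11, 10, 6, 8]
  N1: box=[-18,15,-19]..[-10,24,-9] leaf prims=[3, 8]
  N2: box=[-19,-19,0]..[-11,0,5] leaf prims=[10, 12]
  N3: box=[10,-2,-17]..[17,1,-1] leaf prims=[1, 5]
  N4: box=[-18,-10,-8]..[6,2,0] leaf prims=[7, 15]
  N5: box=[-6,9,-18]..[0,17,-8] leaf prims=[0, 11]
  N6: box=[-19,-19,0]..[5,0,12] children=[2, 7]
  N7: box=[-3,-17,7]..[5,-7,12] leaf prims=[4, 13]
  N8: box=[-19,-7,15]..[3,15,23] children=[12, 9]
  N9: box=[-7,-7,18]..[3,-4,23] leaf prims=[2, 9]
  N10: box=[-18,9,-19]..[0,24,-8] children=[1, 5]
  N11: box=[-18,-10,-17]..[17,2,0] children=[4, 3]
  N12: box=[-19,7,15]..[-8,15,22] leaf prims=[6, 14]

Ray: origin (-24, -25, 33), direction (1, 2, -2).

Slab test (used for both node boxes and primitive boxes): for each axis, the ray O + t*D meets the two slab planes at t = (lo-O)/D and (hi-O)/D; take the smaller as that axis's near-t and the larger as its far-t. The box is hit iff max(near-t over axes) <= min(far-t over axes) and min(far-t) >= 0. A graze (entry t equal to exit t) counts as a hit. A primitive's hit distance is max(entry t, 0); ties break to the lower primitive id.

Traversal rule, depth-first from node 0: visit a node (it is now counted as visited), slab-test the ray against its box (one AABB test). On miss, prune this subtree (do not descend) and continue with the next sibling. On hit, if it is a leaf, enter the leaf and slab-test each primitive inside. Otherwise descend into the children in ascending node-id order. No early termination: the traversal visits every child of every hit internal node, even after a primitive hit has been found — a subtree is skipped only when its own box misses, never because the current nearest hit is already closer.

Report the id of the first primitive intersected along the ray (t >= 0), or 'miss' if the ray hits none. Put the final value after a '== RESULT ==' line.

Trace the traversal:
N0 x:[5,41] y:[3,49/2] z:[5,26] -> hit [5,49/2], descend [6, 8, 10, 11]
  N6 x:[5,29] y:[3,25/2] z:[21/2,33/2] -> hit [21/2,25/2], descend [2, 7]
    N2 x:[5,13] y:[3,25/2] z:[14,33/2] -> miss, prune
    N7 x:[21,29] y:[4,9] z:[21/2,13] -> miss, prune
  N8 x:[5,27] y:[9,20] z:[5,9] -> hit [9,9], descend [9, 12]
    N9 x:[17,27] y:[9,21/2] z:[5,15/2] -> miss, prune
    N12 x:[5,16] y:[16,20] z:[11/2,9] -> miss, prune
  N10 x:[6,24] y:[17,49/2] z:[41/2,26] -> hit [41/2,24], descend [1, 5]
    N1 x:[6,14] y:[20,49/2] z:[21,26] -> miss, prune
    N5 x:[18,24] y:[17,21] z:[41/2,51/2] -> hit [41/2,21] leaf, test {P0(miss), P11@t=41/2}
  N11 x:[6,41] y:[15/2,27/2] z:[33/2,25] -> miss, prune

Visited [0, 6, 2, 7, 8, 9, 12, 10, 1, 5, 11]. Tests: 11 box, 1 leaf. Nearest: P11.

== RESULT ==
11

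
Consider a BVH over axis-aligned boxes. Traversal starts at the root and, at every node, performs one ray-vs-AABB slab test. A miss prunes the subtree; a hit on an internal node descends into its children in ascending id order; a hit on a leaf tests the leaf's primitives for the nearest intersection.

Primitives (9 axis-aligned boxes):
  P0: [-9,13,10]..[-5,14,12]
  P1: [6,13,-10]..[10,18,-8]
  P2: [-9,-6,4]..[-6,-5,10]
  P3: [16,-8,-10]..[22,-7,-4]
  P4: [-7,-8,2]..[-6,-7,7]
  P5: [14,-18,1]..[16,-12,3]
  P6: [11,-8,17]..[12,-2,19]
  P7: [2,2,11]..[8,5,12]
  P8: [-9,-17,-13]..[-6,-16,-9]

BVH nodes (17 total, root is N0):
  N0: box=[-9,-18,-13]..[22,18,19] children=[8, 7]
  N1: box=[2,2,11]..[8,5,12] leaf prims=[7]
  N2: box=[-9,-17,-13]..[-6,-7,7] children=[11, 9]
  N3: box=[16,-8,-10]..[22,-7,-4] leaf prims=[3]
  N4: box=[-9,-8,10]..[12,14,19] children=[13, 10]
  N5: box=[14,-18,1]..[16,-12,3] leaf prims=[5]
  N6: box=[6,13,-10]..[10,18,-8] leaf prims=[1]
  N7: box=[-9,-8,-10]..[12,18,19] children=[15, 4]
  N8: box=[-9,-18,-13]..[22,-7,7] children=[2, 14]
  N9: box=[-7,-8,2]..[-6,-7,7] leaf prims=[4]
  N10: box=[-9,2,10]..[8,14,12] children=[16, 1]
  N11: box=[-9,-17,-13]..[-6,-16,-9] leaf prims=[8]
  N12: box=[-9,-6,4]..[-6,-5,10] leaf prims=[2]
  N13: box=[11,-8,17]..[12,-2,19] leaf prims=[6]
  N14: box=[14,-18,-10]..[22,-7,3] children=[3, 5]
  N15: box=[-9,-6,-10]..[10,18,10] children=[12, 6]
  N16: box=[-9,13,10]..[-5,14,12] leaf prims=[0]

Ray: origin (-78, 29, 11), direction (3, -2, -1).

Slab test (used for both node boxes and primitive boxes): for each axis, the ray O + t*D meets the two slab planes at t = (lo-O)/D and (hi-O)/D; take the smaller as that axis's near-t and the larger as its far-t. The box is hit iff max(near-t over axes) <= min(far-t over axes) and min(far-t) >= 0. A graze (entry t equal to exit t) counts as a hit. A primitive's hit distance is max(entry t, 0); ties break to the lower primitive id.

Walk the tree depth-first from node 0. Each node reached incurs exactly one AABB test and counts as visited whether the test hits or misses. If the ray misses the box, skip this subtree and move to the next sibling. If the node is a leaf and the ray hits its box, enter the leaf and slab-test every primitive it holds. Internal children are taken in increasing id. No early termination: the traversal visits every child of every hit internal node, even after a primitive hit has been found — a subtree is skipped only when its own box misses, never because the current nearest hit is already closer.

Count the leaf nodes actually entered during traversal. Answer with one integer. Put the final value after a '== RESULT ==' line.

Traverse from the root:
N0 x:[23,100/3] y:[11/2,47/2] z:[-8,24] -> hit [23,47/2], descend [7, 8]
  N7 x:[23,30] y:[11/2,37/2] z:[-8,21] -> miss, prune
  N8 x:[23,100/3] y:[18,47/2] z:[4,24] -> hit [23,47/2], descend [2, 14]
    N2 x:[23,24] y:[18,23] z:[4,24] -> hit [23,23], descend [9, 11]
      N9 x:[71/3,24] y:[18,37/2] z:[4,9] -> miss, prune
      N11 x:[23,24] y:[45/2,23] z:[20,24] -> hit [23,23] leaf, test {P8@t=23}
    N14 x:[92/3,100/3] y:[18,47/2] z:[8,21] -> miss, prune

order=[0, 7, 8, 2, 9, 11, 14]  |boxes|=7  |leaves|=1  hit=P8

== RESULT ==
1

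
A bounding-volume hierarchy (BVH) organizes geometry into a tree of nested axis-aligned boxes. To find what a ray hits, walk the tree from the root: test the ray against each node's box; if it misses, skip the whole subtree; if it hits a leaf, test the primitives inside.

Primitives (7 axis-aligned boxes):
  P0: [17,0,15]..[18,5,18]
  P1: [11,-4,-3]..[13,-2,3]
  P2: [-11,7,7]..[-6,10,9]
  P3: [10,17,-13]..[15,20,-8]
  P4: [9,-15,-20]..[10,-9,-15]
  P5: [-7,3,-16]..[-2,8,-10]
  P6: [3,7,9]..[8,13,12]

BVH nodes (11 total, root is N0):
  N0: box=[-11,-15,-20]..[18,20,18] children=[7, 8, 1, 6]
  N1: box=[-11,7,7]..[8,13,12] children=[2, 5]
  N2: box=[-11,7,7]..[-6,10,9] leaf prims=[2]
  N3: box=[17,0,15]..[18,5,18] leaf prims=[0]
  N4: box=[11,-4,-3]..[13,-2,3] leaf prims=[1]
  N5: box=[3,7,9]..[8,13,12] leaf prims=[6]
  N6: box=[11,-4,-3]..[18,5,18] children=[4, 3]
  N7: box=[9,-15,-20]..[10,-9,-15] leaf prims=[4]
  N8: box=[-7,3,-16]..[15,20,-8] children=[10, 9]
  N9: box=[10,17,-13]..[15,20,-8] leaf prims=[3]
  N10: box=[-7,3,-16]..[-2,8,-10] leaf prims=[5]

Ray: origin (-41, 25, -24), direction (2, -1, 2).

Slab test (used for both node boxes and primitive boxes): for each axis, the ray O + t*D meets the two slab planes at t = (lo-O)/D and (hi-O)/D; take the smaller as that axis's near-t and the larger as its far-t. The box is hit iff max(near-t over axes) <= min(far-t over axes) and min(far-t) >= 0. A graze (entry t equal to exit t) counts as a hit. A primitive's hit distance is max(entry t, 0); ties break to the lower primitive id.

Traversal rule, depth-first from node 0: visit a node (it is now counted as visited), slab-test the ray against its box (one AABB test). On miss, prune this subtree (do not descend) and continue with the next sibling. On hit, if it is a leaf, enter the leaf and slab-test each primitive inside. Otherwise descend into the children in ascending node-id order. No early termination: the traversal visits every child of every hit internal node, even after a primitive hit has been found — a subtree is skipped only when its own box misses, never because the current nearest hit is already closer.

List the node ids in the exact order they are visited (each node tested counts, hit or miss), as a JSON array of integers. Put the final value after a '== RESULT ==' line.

Trace the traversal:
N0 x:[15,59/2] y:[5,40] z:[2,21] -> hit [15,21], descend [1, 6, 7, 8]
  N1 x:[15,49/2] y:[12,18] z:[31/2,18] -> hit [31/2,18], descend [2, 5]
    N2 x:[15,35/2] y:[15,18] z:[31/2,33/2] -> hit [31/2,33/2] leaf, test {P2@t=31/2}
    N5 x:[22,49/2] y:[12,18] z:[33/2,18] -> miss, prune
  N6 x:[26,59/2] y:[20,29] z:[21/2,21] -> miss, prune
  N7 x:[25,51/2] y:[34,40] z:[2,9/2] -> miss, prune
  N8 x:[17,28] y:[5,22] z:[4,8] -> miss, prune

7 AABB tests over nodes [0, 1, 2, 5, 6, 7, 8]; 1 leaf entered; closest P2.

== RESULT ==
[0, 1, 2, 5, 6, 7, 8]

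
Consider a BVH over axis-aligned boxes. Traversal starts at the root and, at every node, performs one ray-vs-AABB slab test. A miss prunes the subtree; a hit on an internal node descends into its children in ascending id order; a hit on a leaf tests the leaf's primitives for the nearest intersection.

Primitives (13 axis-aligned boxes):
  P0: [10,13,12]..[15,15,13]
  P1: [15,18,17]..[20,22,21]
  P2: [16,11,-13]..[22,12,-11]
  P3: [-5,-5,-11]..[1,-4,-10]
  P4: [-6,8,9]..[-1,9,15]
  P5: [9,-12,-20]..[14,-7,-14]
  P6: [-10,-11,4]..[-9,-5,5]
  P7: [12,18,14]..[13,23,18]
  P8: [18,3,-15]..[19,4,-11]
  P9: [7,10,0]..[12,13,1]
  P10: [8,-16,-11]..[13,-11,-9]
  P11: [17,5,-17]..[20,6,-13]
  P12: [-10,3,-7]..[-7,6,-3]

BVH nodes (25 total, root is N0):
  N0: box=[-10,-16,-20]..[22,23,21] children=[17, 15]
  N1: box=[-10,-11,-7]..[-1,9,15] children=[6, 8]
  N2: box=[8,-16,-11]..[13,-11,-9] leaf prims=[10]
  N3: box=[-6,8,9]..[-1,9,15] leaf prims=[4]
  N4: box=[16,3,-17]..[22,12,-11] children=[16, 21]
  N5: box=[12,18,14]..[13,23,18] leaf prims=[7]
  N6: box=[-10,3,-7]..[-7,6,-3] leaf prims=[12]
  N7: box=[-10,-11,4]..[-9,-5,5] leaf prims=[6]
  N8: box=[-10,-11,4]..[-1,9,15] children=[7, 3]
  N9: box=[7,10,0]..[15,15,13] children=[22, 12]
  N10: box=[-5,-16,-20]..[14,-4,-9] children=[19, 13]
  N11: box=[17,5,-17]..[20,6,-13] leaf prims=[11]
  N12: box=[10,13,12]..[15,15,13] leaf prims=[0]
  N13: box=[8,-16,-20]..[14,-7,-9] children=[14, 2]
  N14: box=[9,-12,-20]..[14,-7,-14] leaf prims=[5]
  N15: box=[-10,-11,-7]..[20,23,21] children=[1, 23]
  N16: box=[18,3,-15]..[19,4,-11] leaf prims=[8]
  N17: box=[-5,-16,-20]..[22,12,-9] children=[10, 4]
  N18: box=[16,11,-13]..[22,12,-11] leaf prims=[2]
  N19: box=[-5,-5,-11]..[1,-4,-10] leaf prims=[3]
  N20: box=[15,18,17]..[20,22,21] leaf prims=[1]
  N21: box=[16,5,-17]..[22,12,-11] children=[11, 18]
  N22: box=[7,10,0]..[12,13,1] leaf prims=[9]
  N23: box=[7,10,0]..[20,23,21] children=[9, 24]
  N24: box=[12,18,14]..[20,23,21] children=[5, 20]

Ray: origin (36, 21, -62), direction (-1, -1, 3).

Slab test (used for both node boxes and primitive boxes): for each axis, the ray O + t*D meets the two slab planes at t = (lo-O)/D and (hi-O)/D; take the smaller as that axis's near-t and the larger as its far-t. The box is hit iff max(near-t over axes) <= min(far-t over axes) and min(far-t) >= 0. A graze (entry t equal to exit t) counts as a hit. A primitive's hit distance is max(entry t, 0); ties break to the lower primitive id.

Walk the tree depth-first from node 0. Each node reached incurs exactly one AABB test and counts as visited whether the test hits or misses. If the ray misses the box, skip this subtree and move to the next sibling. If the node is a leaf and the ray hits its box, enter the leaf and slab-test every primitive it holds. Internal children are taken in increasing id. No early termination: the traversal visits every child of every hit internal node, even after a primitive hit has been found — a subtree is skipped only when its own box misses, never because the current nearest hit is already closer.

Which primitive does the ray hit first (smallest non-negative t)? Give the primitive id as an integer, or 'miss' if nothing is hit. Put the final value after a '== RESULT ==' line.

Walk:
N0 x:[14,46] y:[-2,37] z:[14,83/3] -> hit [14,83/3], descend [15, 17]
  N15 x:[16,46] y:[-2,32] z:[55/3,83/3] -> hit [55/3,83/3], descend [1, 23]
    N1 x:[37,46] y:[12,32] z:[55/3,77/3] -> miss, prune
    N23 x:[16,29] y:[-2,11] z:[62/3,83/3] -> miss, prune
  N17 x:[14,41] y:[9,37] z:[14,53/3] -> hit [14,53/3], descend [4, 10]
    N4 x:[14,20] y:[9,18] z:[15,17] -> hit [15,17], descend [16, 21]
      N16 x:[17,18] y:[17,18] z:[47/3,17] -> hit [17,17] leaf, test {P8@t=17}
      N21 x:[14,20] y:[9,16] z:[15,17] -> hit [15,16], descend [11, 18]
        N11 x:[16,19] y:[15,16] z:[15,49/3] -> hit [16,16] leaf, test {P11@t=16}
        N18 x:[14,20] y:[9,10] z:[49/3,17] -> miss, prune
    N10 x:[22,41] y:[25,37] z:[14,53/3] -> miss, prune

Visited [0, 15, 1, 23, 17, 4, 16, 21, 11, 18, 10]. Tests: 11 box, 2 leaf. Nearest: P11.

== RESULT ==
11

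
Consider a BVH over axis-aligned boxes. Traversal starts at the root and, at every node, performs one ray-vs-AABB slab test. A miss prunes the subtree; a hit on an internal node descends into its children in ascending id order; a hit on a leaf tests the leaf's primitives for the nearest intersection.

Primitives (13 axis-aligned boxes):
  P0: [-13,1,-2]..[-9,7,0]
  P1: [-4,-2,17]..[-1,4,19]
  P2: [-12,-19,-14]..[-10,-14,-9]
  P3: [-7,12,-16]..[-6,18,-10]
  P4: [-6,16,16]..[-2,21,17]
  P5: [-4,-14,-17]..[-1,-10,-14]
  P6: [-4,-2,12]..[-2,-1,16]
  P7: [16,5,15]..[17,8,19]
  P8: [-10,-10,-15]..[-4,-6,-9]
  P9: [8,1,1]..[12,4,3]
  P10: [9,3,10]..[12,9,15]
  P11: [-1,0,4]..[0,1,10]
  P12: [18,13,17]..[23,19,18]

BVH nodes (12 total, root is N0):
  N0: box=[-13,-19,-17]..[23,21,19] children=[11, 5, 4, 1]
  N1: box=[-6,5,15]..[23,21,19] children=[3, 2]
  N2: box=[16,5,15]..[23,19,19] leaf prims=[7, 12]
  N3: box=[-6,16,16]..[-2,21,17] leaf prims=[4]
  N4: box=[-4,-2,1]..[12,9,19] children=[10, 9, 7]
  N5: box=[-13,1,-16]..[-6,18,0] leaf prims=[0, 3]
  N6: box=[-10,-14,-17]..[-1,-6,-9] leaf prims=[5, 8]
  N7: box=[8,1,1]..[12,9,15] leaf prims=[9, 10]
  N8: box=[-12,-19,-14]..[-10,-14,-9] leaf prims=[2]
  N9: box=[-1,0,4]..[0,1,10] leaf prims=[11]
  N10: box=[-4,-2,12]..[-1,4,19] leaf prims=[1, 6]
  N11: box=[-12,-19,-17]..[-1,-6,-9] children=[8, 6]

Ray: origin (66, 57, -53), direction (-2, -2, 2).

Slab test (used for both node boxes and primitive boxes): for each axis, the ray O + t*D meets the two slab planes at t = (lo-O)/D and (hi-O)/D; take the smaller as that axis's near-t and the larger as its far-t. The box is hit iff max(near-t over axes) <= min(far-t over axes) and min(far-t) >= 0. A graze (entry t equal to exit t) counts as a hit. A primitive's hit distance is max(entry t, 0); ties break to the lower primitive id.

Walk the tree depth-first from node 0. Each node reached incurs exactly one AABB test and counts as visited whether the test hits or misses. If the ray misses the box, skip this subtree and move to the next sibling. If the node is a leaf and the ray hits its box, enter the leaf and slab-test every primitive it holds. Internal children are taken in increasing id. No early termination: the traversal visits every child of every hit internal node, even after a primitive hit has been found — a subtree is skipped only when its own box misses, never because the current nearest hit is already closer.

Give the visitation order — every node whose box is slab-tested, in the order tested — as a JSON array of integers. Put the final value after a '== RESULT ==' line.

Trace the traversal:
N0 x:[43/2,79/2] y:[18,38] z:[18,36] -> hit [43/2,36], descend [1, 4, 5, 11]
  N1 x:[43/2,36] y:[18,26] z:[34,36] -> miss, prune
  N4 x:[27,35] y:[24,59/2] z:[27,36] -> hit [27,59/2], descend [7, 9, 10]
    N7 x:[27,29] y:[24,28] z:[27,34] -> hit [27,28] leaf, test {P9@t=27, P10(miss)}
    N9 x:[33,67/2] y:[28,57/2] z:[57/2,63/2] -> miss, prune
    N10 x:[67/2,35] y:[53/2,59/2] z:[65/2,36] -> miss, prune
  N5 x:[36,79/2] y:[39/2,28] z:[37/2,53/2] -> miss, prune
  N11 x:[67/2,39] y:[63/2,38] z:[18,22] -> miss, prune

order=[0, 1, 4, 7, 9, 10, 5, 11]  |boxes|=8  |leaves|=1  hit=P9

== RESULT ==
[0, 1, 4, 7, 9, 10, 5, 11]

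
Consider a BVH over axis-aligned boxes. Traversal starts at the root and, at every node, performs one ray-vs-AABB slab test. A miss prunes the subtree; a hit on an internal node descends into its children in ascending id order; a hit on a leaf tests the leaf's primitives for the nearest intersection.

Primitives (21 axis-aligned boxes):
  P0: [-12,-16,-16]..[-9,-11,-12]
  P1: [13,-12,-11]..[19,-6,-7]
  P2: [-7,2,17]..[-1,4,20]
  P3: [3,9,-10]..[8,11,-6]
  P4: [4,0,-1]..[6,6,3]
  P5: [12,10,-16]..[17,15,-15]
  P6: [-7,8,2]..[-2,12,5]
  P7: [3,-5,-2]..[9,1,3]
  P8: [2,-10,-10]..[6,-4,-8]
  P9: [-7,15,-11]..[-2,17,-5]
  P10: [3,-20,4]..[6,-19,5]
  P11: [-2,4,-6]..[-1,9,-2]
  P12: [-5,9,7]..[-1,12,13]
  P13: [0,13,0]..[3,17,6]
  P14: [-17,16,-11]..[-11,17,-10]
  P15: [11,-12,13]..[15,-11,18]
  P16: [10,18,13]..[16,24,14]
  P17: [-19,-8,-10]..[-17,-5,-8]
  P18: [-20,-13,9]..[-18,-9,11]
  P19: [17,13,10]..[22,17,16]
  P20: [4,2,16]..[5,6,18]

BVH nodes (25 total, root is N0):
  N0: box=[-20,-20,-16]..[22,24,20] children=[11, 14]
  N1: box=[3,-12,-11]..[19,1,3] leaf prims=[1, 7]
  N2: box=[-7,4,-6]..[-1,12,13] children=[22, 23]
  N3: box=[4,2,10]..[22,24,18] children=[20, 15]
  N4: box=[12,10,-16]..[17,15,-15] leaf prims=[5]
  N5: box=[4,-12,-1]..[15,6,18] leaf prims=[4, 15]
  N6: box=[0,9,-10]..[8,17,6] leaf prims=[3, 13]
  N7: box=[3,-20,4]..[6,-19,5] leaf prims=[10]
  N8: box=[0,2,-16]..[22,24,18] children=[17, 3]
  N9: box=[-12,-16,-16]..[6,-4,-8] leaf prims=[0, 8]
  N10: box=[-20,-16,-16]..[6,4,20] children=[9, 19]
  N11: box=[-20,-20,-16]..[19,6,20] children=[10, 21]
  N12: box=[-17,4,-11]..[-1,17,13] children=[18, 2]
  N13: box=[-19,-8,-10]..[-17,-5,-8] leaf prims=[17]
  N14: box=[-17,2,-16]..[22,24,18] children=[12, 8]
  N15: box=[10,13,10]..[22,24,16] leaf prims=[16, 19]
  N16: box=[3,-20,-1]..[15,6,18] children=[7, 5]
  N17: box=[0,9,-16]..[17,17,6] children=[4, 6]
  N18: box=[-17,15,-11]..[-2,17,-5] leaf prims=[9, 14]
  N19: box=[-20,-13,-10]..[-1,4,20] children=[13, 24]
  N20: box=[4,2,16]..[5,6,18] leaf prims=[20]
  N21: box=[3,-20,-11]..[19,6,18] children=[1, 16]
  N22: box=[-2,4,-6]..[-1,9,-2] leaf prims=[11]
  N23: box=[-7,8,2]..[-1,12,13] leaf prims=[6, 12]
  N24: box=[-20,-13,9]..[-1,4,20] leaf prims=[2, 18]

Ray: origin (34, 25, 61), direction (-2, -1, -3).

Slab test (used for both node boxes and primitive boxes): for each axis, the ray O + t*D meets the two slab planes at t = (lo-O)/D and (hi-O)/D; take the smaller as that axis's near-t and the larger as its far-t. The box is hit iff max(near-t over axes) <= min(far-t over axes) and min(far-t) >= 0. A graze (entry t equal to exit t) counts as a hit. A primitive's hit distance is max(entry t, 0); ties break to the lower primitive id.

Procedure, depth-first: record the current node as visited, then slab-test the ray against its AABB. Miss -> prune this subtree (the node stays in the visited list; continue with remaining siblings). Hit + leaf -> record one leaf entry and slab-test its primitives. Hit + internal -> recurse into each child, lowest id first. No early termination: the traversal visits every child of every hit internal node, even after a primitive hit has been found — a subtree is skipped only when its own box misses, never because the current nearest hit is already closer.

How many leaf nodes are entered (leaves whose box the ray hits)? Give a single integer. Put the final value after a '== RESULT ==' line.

Traverse from the root:
N0 x:[6,27] y:[1,45] z:[41/3,77/3] -> hit [41/3,77/3], descend [11, 14]
  N11 x:[15/2,27] y:[19,45] z:[41/3,77/3] -> hit [19,77/3], descend [10, 21]
    N10 x:[14,27] y:[21,41] z:[41/3,77/3] -> hit [21,77/3], descend [9, 19]
      N9 x:[14,23] y:[29,41] z:[23,77/3] -> miss, prune
      N19 x:[35/2,27] y:[21,38] z:[41/3,71/3] -> hit [21,71/3], descend [13, 24]
        N13 x:[51/2,53/2] y:[30,33] z:[23,71/3] -> miss, prune
        N24 x:[35/2,27] y:[21,38] z:[41/3,52/3] -> miss, prune
    N21 x:[15/2,31/2] y:[19,45] z:[43/3,24] -> miss, prune
  N14 x:[6,51/2] y:[1,23] z:[43/3,77/3] -> hit [43/3,23], descend [8, 12]
    N8 x:[6,17] y:[1,23] z:[43/3,77/3] -> hit [43/3,17], descend [3, 17]
      N3 x:[6,15] y:[1,23] z:[43/3,17] -> hit [43/3,15], descend [15, 20]
        N15 x:[6,12] y:[1,12] z:[15,17] -> miss, prune
        N20 x:[29/2,15] y:[19,23] z:[43/3,15] -> miss, prune
      N17 x:[17/2,17] y:[8,16] z:[55/3,77/3] -> miss, prune
    N12 x:[35/2,51/2] y:[8,21] z:[16,24] -> hit [35/2,21], descend [2, 18]
      N2 x:[35/2,41/2] y:[13,21] z:[16,67/3] -> hit [35/2,41/2], descend [22, 23]
        N22 x:[35/2,18] y:[16,21] z:[21,67/3] -> miss, prune
        N23 x:[35/2,41/2] y:[13,17] z:[16,59/3] -> miss, prune
      N18 x:[18,51/2] y:[8,10] z:[22,24] -> miss, prune

order=[0, 11, 10, 9, 19, 13, 24, 21, 14, 8, 3, 15, 20, 17, 12, 2, 22, 23, 18]  |boxes|=19  |leaves|=0  hit=miss

== RESULT ==
0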